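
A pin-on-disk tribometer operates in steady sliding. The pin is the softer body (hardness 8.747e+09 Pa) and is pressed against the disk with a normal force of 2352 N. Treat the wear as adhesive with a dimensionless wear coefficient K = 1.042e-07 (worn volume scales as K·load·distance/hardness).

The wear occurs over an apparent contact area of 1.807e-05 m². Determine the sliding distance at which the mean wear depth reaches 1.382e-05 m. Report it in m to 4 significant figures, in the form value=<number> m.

value=8913 m

Displayed values are rounded; the algebra carries full precision — one last rounding, at four significant digits.
SI base units throughout: W = 2352 N, H = 8.747e+09 Pa, K = 1.042e-07.
Allowed volume V_lim = h_lim·A = 1.382e-05 · 1.807e-05 = 2.497e-10 m³.
Inverting, life L = V_lim·H/(K·W) = 2.497e-10 · 8.747e+09 / (1.042e-07 · 2352) = 8913 m.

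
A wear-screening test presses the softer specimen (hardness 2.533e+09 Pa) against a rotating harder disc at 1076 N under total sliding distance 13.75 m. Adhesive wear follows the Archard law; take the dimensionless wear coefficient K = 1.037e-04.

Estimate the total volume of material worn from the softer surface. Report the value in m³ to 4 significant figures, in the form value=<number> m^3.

value=6.057e-10 m^3

The intermediates appear rounded, and the computation maintains exact precision; a lone final rounding to four significant digits.
Working in SI base units: W = 1076 N, H = 2.533e+09 Pa, K = 1.037e-04.
Wear volume V = K·W·L/H = 1.037e-04 · 1076 · 13.75 / 2.533e+09 = 6.057e-10 m³.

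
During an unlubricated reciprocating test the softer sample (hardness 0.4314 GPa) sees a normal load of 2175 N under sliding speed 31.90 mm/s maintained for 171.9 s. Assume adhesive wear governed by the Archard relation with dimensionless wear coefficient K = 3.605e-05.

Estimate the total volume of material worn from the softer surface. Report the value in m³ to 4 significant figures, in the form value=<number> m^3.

value=9.967e-10 m^3

Intermediate values are displayed rounded — each operation keeps exact precision; rounded just once: 4 significant figures.
Sliding speed v = 31.90 mm/s = 0.03190 m/s. The distance L = v·t = 0.03190 m/s × 171.9 s = 5.484 m.
Hardness H = 0.4314 GPa = 4.314e+08 Pa.
As SI base values: W = 2175 N, H = 4.314e+08 Pa, K = 3.605e-05.
Worn volume V = K·W·L/H = 3.605e-05 · 2175 · 5.484 / 4.314e+08 = 9.967e-10 m³.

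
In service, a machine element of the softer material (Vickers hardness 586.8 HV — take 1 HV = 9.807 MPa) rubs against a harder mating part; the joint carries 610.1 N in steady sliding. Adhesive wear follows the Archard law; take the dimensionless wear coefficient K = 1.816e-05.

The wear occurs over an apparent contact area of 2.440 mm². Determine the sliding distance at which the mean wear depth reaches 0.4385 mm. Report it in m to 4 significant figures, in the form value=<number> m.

Intermediate values are shown rounded; all arithmetic keeps exact precision — rounded just once, at 4 significant digits.
Hardness H = 586.8 HV × 9.807 MPa/HV = 5755 MPa = 5.755e+09 Pa.
Contact area A = 2.440 mm² = 2.440e-06 m².
Depth limit h_lim = 0.4385 mm = 4.385e-04 m.
Expressed in SI base units: W = 610.1 N, H = 5.755e+09 Pa, K = 1.816e-05.
Wearable volume V_lim = h_lim·A = 4.385e-04 · 2.440e-06 = 1.070e-09 m³.
Sliding life L = V_lim·H/(K·W) = 1.070e-09 · 5.755e+09 / (1.816e-05 · 610.1) = 555.7 m.

value=555.7 m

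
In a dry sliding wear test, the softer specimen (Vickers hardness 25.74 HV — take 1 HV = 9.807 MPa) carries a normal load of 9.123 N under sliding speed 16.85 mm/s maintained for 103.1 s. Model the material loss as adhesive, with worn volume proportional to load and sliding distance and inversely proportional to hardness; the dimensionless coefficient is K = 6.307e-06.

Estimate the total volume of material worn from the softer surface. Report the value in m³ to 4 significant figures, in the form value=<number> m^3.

value=3.960e-13 m^3

The computation runs at full precision; intermediates are printed rounded, and rounded once at the end to 4 significant digits.
Convert: Sliding speed v = 16.85 mm/s = 0.01685 m/s. Total distance L = v·t = 0.01685 m/s × 103.1 s = 1.737 m.
Convert: Hardness H = 25.74 HV × 9.807 MPa/HV = 252.4 MPa = 2.524e+08 Pa.
Restated in SI base units: W = 9.123 N, H = 2.524e+08 Pa, K = 6.307e-06.
Worn volume V = K·W·L/H = 6.307e-06 · 9.123 · 1.737 / 2.524e+08 = 3.960e-13 m³.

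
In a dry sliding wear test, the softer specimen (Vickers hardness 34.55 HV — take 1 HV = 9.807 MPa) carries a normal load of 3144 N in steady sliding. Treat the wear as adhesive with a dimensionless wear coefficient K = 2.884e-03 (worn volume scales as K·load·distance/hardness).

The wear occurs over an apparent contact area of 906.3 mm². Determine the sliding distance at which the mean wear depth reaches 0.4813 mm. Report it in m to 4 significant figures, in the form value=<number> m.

value=16.30 m

Intermediates are printed rounded. The algebra carries exact precision; rounded once at the end: 4 significant digits.
Convert: Hardness H = 34.55 HV × 9.807 MPa/HV = 338.8 MPa = 3.388e+08 Pa.
Convert: Contact area A = 906.3 mm² = 9.063e-04 m².
Convert: Depth limit h_lim = 0.4813 mm = 4.813e-04 m.
Expressed in SI base units: W = 3144 N, H = 3.388e+08 Pa, K = 2.884e-03.
At the depth limit, V_lim = h_lim·A = 4.813e-04 · 9.063e-04 = 4.362e-07 m³.
Thus life L = V_lim·H/(K·W) = 4.362e-07 · 3.388e+08 / (2.884e-03 · 3144) = 16.30 m.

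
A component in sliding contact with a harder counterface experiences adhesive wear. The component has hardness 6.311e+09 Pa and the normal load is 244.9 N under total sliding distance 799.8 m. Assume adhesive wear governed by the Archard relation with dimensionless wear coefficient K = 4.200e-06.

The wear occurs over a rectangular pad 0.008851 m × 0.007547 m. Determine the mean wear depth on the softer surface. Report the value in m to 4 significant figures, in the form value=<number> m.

The intermediates are displayed rounded. The computation keeps full precision; rounded just once: four significant digits.
Convert: Contact area A = 0.008851 m × 0.007547 m = 6.680e-05 m².
Restated in SI base units: W = 244.9 N, H = 6.311e+09 Pa, K = 4.200e-06.
Volume removed: V = K·W·L/H = 4.200e-06 · 244.9 · 799.8 / 6.311e+09 = 1.304e-10 m³.
Mean wear depth h = V/A = 1.304e-10 / 6.680e-05 = 1.951e-06 m.

value=1.951e-06 m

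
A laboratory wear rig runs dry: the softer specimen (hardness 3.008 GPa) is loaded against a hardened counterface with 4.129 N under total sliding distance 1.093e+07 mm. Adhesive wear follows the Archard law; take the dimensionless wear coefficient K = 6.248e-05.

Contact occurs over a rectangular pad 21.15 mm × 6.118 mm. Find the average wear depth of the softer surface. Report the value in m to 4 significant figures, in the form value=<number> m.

The algebra runs at full precision; displayed values are rounded; a lone final rounding, at 4 significant digits.
Convert: Distance L = 1.093e+07 mm = 1.093e+04 m.
Convert: Hardness H = 3.008 GPa = 3.008e+09 Pa.
Convert: Pad sides 21.15 mm × 6.118 mm = 0.02115 m × 0.006118 m. Contact area A = 0.02115 m × 0.006118 m = 1.294e-04 m².
In SI base units, W = 4.129 N, H = 3.008e+09 Pa, K = 6.248e-05.
Apply Archard: V = K·W·L/H = 6.248e-05 · 4.129 · 1.093e+04 / 3.008e+09 = 9.374e-10 m³.
Depth h = V/A = 9.374e-10 / 1.294e-04 = 7.244e-06 m.

value=7.244e-06 m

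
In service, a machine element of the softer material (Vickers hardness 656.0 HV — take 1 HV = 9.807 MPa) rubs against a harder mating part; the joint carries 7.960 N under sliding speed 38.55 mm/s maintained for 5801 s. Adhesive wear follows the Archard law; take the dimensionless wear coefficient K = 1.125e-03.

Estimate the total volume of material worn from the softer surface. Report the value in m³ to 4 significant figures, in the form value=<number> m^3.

value=3.113e-10 m^3

Every step maintains exact precision. Intermediates appear rounded. Rounded just once: four significant digits.
Convert: Sliding speed v = 38.55 mm/s = 0.03855 m/s. Total distance L = v·t = 0.03855 m/s × 5801 s = 223.6 m.
Convert: Hardness H = 656.0 HV × 9.807 MPa/HV = 6433 MPa = 6.433e+09 Pa.
Expressed in SI base units: W = 7.960 N, H = 6.433e+09 Pa, K = 1.125e-03.
Archard volume V = K·W·L/H = 1.125e-03 · 7.960 · 223.6 / 6.433e+09 = 3.113e-10 m³.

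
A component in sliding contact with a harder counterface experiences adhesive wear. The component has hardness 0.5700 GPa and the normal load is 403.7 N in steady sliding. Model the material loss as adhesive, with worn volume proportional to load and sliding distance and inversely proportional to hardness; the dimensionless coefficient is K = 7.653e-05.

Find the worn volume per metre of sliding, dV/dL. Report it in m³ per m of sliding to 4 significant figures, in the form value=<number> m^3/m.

Each operation maintains full float precision, and displayed values are rounded; one final rounding, at 4 significant figures.
Hardness H = 0.5700 GPa = 5.700e+08 Pa.
In SI base units, W = 403.7 N, H = 5.700e+08 Pa, K = 7.653e-05.
Wear rate dV/dL = K·W/H — distance-free: 7.653e-05 · 403.7 / 5.700e+08 = 5.420e-11 m³/m.

value=5.420e-11 m^3/m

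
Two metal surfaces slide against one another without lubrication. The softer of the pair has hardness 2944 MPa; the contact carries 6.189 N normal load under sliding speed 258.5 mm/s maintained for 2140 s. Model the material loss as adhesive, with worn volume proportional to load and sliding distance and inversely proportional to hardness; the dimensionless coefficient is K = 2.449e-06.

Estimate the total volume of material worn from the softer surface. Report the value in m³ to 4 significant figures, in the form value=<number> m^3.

value=2.848e-12 m^3

The computation holds exact precision. Intermediate values are printed rounded — one last rounding to four significant digits.
Sliding speed v = 258.5 mm/s = 0.2585 m/s. Total distance L = v·t = 0.2585 m/s × 2140 s = 553.2 m.
Hardness H = 2944 MPa = 2.944e+09 Pa.
Restated in SI base units: W = 6.189 N, H = 2.944e+09 Pa, K = 2.449e-06.
Wear volume V = K·W·L/H = 2.449e-06 · 6.189 · 553.2 / 2.944e+09 = 2.848e-12 m³.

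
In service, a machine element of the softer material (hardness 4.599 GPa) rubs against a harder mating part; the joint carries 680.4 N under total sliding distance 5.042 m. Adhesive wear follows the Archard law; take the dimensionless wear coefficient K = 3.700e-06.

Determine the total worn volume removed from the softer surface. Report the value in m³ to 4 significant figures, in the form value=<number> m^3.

All working math carries exact precision. Intermediate values are shown rounded; a lone final rounding, at four significant figures.
Convert: Hardness H = 4.599 GPa = 4.599e+09 Pa.
Restated in SI base units: W = 680.4 N, H = 4.599e+09 Pa, K = 3.700e-06.
By Archard's law, V = K·W·L/H = 3.700e-06 · 680.4 · 5.042 / 4.599e+09 = 2.760e-12 m³.

value=2.760e-12 m^3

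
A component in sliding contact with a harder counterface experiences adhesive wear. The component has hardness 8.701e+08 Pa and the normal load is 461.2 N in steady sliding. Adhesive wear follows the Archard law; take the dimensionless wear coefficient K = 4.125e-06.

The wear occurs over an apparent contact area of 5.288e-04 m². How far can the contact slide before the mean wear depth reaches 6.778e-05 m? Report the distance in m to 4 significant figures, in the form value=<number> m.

value=1.639e+04 m

Every step runs at full precision, and printed values are rounded — one last rounding: 4 significant figures.
As SI base values: W = 461.2 N, H = 8.701e+08 Pa, K = 4.125e-06.
At the depth limit, V_lim = h_lim·A = 6.778e-05 · 5.288e-04 = 3.584e-08 m³.
Thus life L = V_lim·H/(K·W) = 3.584e-08 · 8.701e+08 / (4.125e-06 · 461.2) = 1.639e+04 m.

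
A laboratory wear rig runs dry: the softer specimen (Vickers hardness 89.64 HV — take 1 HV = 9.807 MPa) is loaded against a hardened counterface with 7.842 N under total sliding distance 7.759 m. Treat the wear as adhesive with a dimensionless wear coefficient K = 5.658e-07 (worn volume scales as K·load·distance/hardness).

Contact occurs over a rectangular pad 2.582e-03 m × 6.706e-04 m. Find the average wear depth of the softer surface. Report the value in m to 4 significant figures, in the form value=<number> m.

value=2.262e-08 m

The computation keeps full float precision; displayed values are rounded, and a lone final rounding to 4 significant digits.
Hardness H = 89.64 HV × 9.807 MPa/HV = 879.1 MPa = 8.791e+08 Pa.
Contact area A = 2.582e-03 m × 6.706e-04 m = 1.731e-06 m².
Restated in SI base units: W = 7.842 N, H = 8.791e+08 Pa, K = 5.658e-07.
Worn volume V = K·W·L/H = 5.658e-07 · 7.842 · 7.759 / 8.791e+08 = 3.916e-14 m³.
Wear depth h = V/A = 3.916e-14 / 1.731e-06 = 2.262e-08 m.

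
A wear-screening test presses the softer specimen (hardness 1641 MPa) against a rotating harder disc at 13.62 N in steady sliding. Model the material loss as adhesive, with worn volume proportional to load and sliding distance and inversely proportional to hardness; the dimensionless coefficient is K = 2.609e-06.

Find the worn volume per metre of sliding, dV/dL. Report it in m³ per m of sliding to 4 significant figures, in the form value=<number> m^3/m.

value=2.165e-14 m^3/m

Every step carries exact precision, and displayed values are rounded, and one final rounding to four significant figures.
Convert: Hardness H = 1641 MPa = 1.641e+09 Pa.
In SI base units, W = 13.62 N, H = 1.641e+09 Pa, K = 2.609e-06.
The wear rate dV/dL = K·W/H (independent of L): 2.609e-06 · 13.62 / 1.641e+09 = 2.165e-14 m³/m.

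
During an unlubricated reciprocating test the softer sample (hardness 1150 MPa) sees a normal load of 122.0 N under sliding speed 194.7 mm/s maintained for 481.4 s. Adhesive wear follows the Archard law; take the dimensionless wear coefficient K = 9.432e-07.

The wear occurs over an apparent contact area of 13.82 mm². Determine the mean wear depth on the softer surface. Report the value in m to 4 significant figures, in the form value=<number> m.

The intermediates are printed rounded — the computation holds exact precision. Rounded just once: four significant figures.
Convert: Sliding speed v = 194.7 mm/s = 0.1947 m/s. Sliding distance L = v·t = 0.1947 m/s × 481.4 s = 93.73 m.
Convert: Hardness H = 1150 MPa = 1.150e+09 Pa.
Convert: Contact area A = 13.82 mm² = 1.382e-05 m².
SI base units throughout: W = 122.0 N, H = 1.150e+09 Pa, K = 9.432e-07.
By Archard's law, V = K·W·L/H = 9.432e-07 · 122.0 · 93.73 / 1.150e+09 = 9.379e-12 m³.
Average depth h = V/A = 9.379e-12 / 1.382e-05 = 6.786e-07 m.

value=6.786e-07 m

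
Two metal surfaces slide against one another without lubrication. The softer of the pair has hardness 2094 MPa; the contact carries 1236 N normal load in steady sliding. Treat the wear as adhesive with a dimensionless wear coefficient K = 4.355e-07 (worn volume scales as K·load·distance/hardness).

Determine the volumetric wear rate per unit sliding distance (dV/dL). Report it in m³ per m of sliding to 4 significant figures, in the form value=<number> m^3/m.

The intermediates are printed rounded. Every step runs at full precision; a lone final rounding: 4 significant figures.
Hardness H = 2094 MPa = 2.094e+09 Pa.
In SI base units: W = 1236 N, H = 2.094e+09 Pa, K = 4.355e-07.
Wear rate dV/dL = K·W/H: 4.355e-07 · 1236 / 2.094e+09 = 2.571e-13 m³/m.

value=2.571e-13 m^3/m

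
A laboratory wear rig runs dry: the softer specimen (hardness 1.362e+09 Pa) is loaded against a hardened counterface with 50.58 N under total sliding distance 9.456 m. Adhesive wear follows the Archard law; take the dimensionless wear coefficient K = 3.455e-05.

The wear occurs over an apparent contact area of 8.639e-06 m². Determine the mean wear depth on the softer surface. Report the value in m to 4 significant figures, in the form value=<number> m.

value=1.404e-06 m

The algebra carries full float precision, and the intermediates are printed rounded; rounded just once: 4 significant figures.
Working in SI base units: W = 50.58 N, H = 1.362e+09 Pa, K = 3.455e-05.
Volume removed: V = K·W·L/H = 3.455e-05 · 50.58 · 9.456 / 1.362e+09 = 1.213e-11 m³.
Wear depth h = V/A = 1.213e-11 / 8.639e-06 = 1.404e-06 m.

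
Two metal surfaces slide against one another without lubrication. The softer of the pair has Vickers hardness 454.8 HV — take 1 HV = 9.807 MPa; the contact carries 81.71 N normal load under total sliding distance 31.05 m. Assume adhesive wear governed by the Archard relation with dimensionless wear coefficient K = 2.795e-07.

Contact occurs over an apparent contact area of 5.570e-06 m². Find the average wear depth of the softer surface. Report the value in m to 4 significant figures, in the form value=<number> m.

value=2.854e-08 m

All arithmetic carries exact precision, and intermediate values appear rounded — a single final rounding, at four significant digits.
Hardness H = 454.8 HV × 9.807 MPa/HV = 4460 MPa = 4.460e+09 Pa.
In SI base units: W = 81.71 N, H = 4.460e+09 Pa, K = 2.795e-07.
Archard volume V = K·W·L/H = 2.795e-07 · 81.71 · 31.05 / 4.460e+09 = 1.590e-13 m³.
Depth of wear h = V/A = 1.590e-13 / 5.570e-06 = 2.854e-08 m.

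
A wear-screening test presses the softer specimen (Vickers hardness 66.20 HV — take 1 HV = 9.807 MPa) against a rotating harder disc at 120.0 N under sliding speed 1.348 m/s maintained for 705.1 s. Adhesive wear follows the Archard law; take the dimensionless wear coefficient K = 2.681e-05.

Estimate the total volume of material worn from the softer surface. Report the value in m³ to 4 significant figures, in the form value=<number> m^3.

Quoted intermediates are rounded — the computation runs at full precision; a single final rounding to four significant digits.
Path length L = v·t = 1.348 m/s × 705.1 s = 950.5 m.
Hardness H = 66.20 HV × 9.807 MPa/HV = 649.2 MPa = 6.492e+08 Pa.
Collected in SI base units: W = 120.0 N, H = 6.492e+08 Pa, K = 2.681e-05.
By Archard's law, V = K·W·L/H = 2.681e-05 · 120.0 · 950.5 / 6.492e+08 = 4.710e-09 m³.

value=4.710e-09 m^3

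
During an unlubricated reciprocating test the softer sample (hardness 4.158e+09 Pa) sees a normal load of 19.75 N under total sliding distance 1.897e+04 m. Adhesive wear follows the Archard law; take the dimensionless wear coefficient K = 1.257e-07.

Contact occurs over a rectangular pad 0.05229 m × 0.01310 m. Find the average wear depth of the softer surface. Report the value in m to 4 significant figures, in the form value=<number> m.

Intermediate values are shown rounded. The algebra runs at full float precision; a single final rounding: four significant digits.
Contact area A = 0.05229 m × 0.01310 m = 6.850e-04 m².
In SI base units: W = 19.75 N, H = 4.158e+09 Pa, K = 1.257e-07.
By Archard's law, V = K·W·L/H = 1.257e-07 · 19.75 · 1.897e+04 / 4.158e+09 = 1.133e-11 m³.
Mean depth h = V/A = 1.133e-11 / 6.850e-04 = 1.653e-08 m.

value=1.653e-08 m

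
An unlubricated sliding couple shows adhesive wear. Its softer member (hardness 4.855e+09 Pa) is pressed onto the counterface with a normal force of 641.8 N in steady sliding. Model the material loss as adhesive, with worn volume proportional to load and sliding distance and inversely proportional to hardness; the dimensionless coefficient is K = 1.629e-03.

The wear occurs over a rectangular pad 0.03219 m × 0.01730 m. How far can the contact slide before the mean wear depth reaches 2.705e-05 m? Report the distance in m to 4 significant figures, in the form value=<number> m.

The intermediates appear rounded; each operation holds exact precision. Rounded just once, at four significant digits.
Convert: Contact area A = 0.03219 m × 0.01730 m = 5.569e-04 m².
As SI base values: W = 641.8 N, H = 4.855e+09 Pa, K = 1.629e-03.
Permissible volume V_lim = h_lim·A = 2.705e-05 · 5.569e-04 = 1.506e-08 m³.
Thus life L = V_lim·H/(K·W) = 1.506e-08 · 4.855e+09 / (1.629e-03 · 641.8) = 69.95 m.

value=69.95 m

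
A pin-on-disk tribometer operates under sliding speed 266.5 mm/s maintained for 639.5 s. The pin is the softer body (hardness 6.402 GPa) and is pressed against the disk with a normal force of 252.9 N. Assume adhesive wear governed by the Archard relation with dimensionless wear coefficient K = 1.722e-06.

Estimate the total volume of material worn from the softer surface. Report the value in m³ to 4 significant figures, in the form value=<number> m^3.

value=1.159e-11 m^3

The computation carries full precision. Intermediates are shown rounded, and one last rounding to 4 significant figures.
Convert: Sliding speed v = 266.5 mm/s = 0.2665 m/s. Total distance L = v·t = 0.2665 m/s × 639.5 s = 170.4 m.
Convert: Hardness H = 6.402 GPa = 6.402e+09 Pa.
As SI base values: W = 252.9 N, H = 6.402e+09 Pa, K = 1.722e-06.
Apply Archard: V = K·W·L/H = 1.722e-06 · 252.9 · 170.4 / 6.402e+09 = 1.159e-11 m³.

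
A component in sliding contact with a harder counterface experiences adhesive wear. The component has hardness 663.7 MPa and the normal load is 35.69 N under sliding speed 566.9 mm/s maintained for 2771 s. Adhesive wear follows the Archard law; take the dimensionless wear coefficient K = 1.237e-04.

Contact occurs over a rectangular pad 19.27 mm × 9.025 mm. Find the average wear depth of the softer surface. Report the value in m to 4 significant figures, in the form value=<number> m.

value=6.008e-05 m

The intermediates are displayed rounded — the algebra maintains exact precision — a single final rounding to 4 significant digits.
Sliding speed v = 566.9 mm/s = 0.5669 m/s. The distance L = v·t = 0.5669 m/s × 2771 s = 1571 m.
Hardness H = 663.7 MPa = 6.637e+08 Pa.
Pad sides 19.27 mm × 9.025 mm = 0.01927 m × 0.009025 m. Contact area A = 0.01927 m × 0.009025 m = 1.739e-04 m².
As SI base values: W = 35.69 N, H = 6.637e+08 Pa, K = 1.237e-04.
Archard relation: V = K·W·L/H = 1.237e-04 · 35.69 · 1571 / 6.637e+08 = 1.045e-08 m³.
Wear depth h = V/A = 1.045e-08 / 1.739e-04 = 6.008e-05 m.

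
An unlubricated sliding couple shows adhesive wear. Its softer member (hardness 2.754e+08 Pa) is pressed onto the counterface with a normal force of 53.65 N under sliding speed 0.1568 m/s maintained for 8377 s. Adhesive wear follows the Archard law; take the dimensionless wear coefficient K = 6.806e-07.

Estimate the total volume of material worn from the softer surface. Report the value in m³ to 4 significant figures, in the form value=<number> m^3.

value=1.742e-10 m^3

Displayed values are rounded — the algebra maintains exact precision, and a single final rounding: four significant digits.
The distance L = v·t = 0.1568 m/s × 8377 s = 1314 m.
Restated in SI base units: W = 53.65 N, H = 2.754e+08 Pa, K = 6.806e-07.
The Archard volume V = K·W·L/H = 6.806e-07 · 53.65 · 1314 / 2.754e+08 = 1.742e-10 m³.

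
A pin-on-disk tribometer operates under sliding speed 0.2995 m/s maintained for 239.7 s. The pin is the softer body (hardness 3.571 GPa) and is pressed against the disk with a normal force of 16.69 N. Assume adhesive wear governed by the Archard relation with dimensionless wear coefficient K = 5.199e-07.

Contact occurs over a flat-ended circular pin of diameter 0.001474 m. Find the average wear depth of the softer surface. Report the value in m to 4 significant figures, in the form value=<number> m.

Every step keeps full precision, and intermediate values are printed rounded; rounded once at the end: four significant digits.
Convert: Path length L = v·t = 0.2995 m/s × 239.7 s = 71.79 m.
Convert: Hardness H = 3.571 GPa = 3.571e+09 Pa.
Convert: Contact area A = π·d²/4 = π·(0.001474 m)²/4 = 1.706e-06 m².
In SI base units: W = 16.69 N, H = 3.571e+09 Pa, K = 5.199e-07.
Volume removed: V = K·W·L/H = 5.199e-07 · 16.69 · 71.79 / 3.571e+09 = 1.744e-13 m³.
Depth h = V/A = 1.744e-13 / 1.706e-06 = 1.022e-07 m.

value=1.022e-07 m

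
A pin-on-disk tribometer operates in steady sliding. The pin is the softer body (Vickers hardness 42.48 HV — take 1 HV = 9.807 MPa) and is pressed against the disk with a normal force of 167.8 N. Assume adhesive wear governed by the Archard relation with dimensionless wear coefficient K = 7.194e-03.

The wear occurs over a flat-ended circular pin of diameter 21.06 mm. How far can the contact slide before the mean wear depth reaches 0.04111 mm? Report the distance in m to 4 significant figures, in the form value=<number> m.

The intermediates are displayed rounded — every step runs at exact precision; a single final rounding: 4 significant digits.
Convert: Hardness H = 42.48 HV × 9.807 MPa/HV = 416.6 MPa = 4.166e+08 Pa.
Convert: Pin diameter d = 21.06 mm = 0.02106 m. Contact area A = π·d²/4 = π·(0.02106 m)²/4 = 3.483e-04 m².
Convert: Depth limit h_lim = 0.04111 mm = 4.111e-05 m.
Working in SI base units: W = 167.8 N, H = 4.166e+08 Pa, K = 7.194e-03.
Allowed volume V_lim = h_lim·A = 4.111e-05 · 3.483e-04 = 1.432e-08 m³.
Sliding life L = V_lim·H/(K·W) = 1.432e-08 · 4.166e+08 / (7.194e-03 · 167.8) = 4.942 m.

value=4.942 m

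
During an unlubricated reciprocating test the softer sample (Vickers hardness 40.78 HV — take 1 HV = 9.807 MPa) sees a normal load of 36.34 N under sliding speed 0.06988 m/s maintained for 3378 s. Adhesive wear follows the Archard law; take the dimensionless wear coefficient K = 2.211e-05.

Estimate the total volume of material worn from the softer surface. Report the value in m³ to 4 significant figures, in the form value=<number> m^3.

value=4.742e-10 m^3

All arithmetic carries exact precision; intermediates are printed rounded — one final rounding to four significant figures.
Convert: The distance L = v·t = 0.06988 m/s × 3378 s = 236.1 m.
Convert: Hardness H = 40.78 HV × 9.807 MPa/HV = 399.9 MPa = 3.999e+08 Pa.
In SI base units, W = 36.34 N, H = 3.999e+08 Pa, K = 2.211e-05.
Wear volume V = K·W·L/H = 2.211e-05 · 36.34 · 236.1 / 3.999e+08 = 4.742e-10 m³.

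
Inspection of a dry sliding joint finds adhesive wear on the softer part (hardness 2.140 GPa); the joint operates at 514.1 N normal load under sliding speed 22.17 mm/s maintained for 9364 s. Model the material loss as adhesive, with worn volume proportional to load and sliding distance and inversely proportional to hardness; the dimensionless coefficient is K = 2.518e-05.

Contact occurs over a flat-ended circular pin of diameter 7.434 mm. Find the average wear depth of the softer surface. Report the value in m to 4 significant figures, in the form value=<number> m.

Printed values are rounded — the algebra runs at full float precision — one last rounding to four significant figures.
Sliding speed v = 22.17 mm/s = 0.02217 m/s. Path length L = v·t = 0.02217 m/s × 9364 s = 207.6 m.
Hardness H = 2.140 GPa = 2.140e+09 Pa.
Pin diameter d = 7.434 mm = 0.007434 m. Contact area A = π·d²/4 = π·(0.007434 m)²/4 = 4.340e-05 m².
Collected in SI base units: W = 514.1 N, H = 2.140e+09 Pa, K = 2.518e-05.
Worn volume V = K·W·L/H = 2.518e-05 · 514.1 · 207.6 / 2.140e+09 = 1.256e-09 m³.
Mean wear depth h = V/A = 1.256e-09 / 4.340e-05 = 2.893e-05 m.

value=2.893e-05 m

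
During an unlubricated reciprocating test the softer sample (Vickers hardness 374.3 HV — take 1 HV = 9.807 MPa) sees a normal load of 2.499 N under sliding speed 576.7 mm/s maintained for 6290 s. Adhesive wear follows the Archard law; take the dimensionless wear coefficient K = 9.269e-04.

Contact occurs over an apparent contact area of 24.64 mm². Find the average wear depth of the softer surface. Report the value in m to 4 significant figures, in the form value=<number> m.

Each operation carries full float precision, and intermediates are printed rounded — rounded once at the end to four significant figures.
Convert: Sliding speed v = 576.7 mm/s = 0.5767 m/s. Distance covered L = v·t = 0.5767 m/s × 6290 s = 3627 m.
Convert: Hardness H = 374.3 HV × 9.807 MPa/HV = 3671 MPa = 3.671e+09 Pa.
Convert: Contact area A = 24.64 mm² = 2.464e-05 m².
Expressed in SI base units: W = 2.499 N, H = 3.671e+09 Pa, K = 9.269e-04.
Apply Archard: V = K·W·L/H = 9.269e-04 · 2.499 · 3627 / 3.671e+09 = 2.289e-09 m³.
Mean wear depth h = V/A = 2.289e-09 / 2.464e-05 = 9.290e-05 m.

value=9.290e-05 m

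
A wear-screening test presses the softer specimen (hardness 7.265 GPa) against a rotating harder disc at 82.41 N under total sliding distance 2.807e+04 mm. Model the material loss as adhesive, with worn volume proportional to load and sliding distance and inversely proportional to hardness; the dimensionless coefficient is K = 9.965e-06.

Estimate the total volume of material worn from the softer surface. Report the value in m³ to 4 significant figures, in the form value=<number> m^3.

Each operation runs at exact precision, and intermediates are shown rounded, and one last rounding, at four significant figures.
The distance L = 2.807e+04 mm = 28.07 m.
Hardness H = 7.265 GPa = 7.265e+09 Pa.
In SI base units: W = 82.41 N, H = 7.265e+09 Pa, K = 9.965e-06.
The Archard volume V = K·W·L/H = 9.965e-06 · 82.41 · 28.07 / 7.265e+09 = 3.173e-12 m³.

value=3.173e-12 m^3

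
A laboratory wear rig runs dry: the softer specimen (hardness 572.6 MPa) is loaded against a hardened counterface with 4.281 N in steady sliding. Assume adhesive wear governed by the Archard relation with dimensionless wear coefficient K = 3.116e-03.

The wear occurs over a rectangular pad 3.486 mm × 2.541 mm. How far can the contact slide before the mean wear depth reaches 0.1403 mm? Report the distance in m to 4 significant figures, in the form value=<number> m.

All working math runs at full precision — intermediate values are printed rounded, and a lone final rounding to 4 significant figures.
Convert: Hardness H = 572.6 MPa = 5.726e+08 Pa.
Convert: Pad sides 3.486 mm × 2.541 mm = 0.003486 m × 0.002541 m. Contact area A = 0.003486 m × 0.002541 m = 8.858e-06 m².
Convert: Depth limit h_lim = 0.1403 mm = 1.403e-04 m.
Collected in SI base units: W = 4.281 N, H = 5.726e+08 Pa, K = 3.116e-03.
Volume at the limit: V_lim = h_lim·A = 1.403e-04 · 8.858e-06 = 1.243e-09 m³.
Inverting, life L = V_lim·H/(K·W) = 1.243e-09 · 5.726e+08 / (3.116e-03 · 4.281) = 53.35 m.

value=53.35 m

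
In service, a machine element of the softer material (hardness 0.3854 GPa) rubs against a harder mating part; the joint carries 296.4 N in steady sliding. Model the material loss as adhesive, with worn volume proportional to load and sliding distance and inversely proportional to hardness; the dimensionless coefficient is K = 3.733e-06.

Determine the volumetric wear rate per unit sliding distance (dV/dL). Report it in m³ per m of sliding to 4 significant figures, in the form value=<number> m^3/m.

Every step carries full float precision — displayed values are rounded, and rounded once at the end, at four significant figures.
Hardness H = 0.3854 GPa = 3.854e+08 Pa.
Working in SI base units: W = 296.4 N, H = 3.854e+08 Pa, K = 3.733e-06.
Sliding wear rate dV/dL = K·W/H, so: 3.733e-06 · 296.4 / 3.854e+08 = 2.871e-12 m³/m.

value=2.871e-12 m^3/m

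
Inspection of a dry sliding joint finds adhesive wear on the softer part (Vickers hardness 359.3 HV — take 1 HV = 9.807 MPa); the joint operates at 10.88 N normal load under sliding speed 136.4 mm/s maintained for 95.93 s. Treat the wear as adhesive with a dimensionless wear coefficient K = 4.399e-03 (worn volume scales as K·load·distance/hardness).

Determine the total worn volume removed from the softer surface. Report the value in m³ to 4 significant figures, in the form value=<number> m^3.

Displayed values are rounded. Every step maintains full precision; a lone final rounding: four significant figures.
Convert: Sliding speed v = 136.4 mm/s = 0.1364 m/s. Distance covered L = v·t = 0.1364 m/s × 95.93 s = 13.08 m.
Convert: Hardness H = 359.3 HV × 9.807 MPa/HV = 3524 MPa = 3.524e+09 Pa.
SI base units throughout: W = 10.88 N, H = 3.524e+09 Pa, K = 4.399e-03.
Apply Archard: V = K·W·L/H = 4.399e-03 · 10.88 · 13.08 / 3.524e+09 = 1.777e-10 m³.

value=1.777e-10 m^3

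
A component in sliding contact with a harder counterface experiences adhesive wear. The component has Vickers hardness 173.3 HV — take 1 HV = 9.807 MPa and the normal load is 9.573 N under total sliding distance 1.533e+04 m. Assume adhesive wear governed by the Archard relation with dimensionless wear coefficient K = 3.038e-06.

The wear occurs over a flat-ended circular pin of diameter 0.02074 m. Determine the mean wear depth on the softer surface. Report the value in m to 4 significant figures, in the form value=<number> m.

All arithmetic maintains exact precision; quoted intermediates are rounded. Rounded once at the end, at four significant digits.
Convert: Hardness H = 173.3 HV × 9.807 MPa/HV = 1700 MPa = 1.700e+09 Pa.
Convert: Contact area A = π·d²/4 = π·(0.02074 m)²/4 = 3.378e-04 m².
In SI base units: W = 9.573 N, H = 1.700e+09 Pa, K = 3.038e-06.
Worn volume V = K·W·L/H = 3.038e-06 · 9.573 · 1.533e+04 / 1.700e+09 = 2.623e-10 m³.
Depth of wear h = V/A = 2.623e-10 / 3.378e-04 = 7.765e-07 m.

value=7.765e-07 m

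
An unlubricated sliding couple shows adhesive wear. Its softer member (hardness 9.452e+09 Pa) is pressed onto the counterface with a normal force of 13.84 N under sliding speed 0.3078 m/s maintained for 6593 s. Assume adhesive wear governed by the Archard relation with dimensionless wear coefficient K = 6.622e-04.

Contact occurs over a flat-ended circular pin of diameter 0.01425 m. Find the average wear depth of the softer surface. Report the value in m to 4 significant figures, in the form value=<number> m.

Shown intermediates are rounded, and each operation holds exact precision; one final rounding: 4 significant digits.
Convert: Distance L = v·t = 0.3078 m/s × 6593 s = 2029 m.
Convert: Contact area A = π·d²/4 = π·(0.01425 m)²/4 = 1.595e-04 m².
Working in SI base units: W = 13.84 N, H = 9.452e+09 Pa, K = 6.622e-04.
Worn volume V = K·W·L/H = 6.622e-04 · 13.84 · 2029 / 9.452e+09 = 1.968e-09 m³.
Depth of wear h = V/A = 1.968e-09 / 1.595e-04 = 1.234e-05 m.

value=1.234e-05 m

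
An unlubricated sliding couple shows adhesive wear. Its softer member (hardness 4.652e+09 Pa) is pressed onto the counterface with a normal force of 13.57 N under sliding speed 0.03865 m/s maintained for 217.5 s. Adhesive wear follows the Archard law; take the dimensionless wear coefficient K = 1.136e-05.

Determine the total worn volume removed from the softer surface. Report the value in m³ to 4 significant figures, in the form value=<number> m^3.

value=2.786e-13 m^3

Each operation carries exact precision. The intermediates appear rounded. Rounded once at the end, at four significant digits.
Convert: Total distance L = v·t = 0.03865 m/s × 217.5 s = 8.406 m.
In SI base units: W = 13.57 N, H = 4.652e+09 Pa, K = 1.136e-05.
By Archard's law, V = K·W·L/H = 1.136e-05 · 13.57 · 8.406 / 4.652e+09 = 2.786e-13 m³.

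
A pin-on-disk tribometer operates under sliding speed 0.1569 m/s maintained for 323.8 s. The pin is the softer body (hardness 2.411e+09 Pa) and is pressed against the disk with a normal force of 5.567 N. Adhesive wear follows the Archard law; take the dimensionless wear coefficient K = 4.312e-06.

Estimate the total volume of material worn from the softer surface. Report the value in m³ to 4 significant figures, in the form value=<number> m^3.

The algebra runs at exact precision; intermediate values are printed rounded, and one final rounding: four significant digits.
Path length L = v·t = 0.1569 m/s × 323.8 s = 50.80 m.
Working in SI base units: W = 5.567 N, H = 2.411e+09 Pa, K = 4.312e-06.
Archard volume V = K·W·L/H = 4.312e-06 · 5.567 · 50.80 / 2.411e+09 = 5.058e-13 m³.

value=5.058e-13 m^3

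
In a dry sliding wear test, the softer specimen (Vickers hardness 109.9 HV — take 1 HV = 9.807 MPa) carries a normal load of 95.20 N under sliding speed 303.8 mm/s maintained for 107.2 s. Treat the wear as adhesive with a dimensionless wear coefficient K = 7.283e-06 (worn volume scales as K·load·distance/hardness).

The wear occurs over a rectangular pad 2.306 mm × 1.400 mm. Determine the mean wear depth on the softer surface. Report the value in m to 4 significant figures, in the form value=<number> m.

value=6.489e-06 m

All arithmetic runs at full precision. Displayed values are rounded — a single final rounding to 4 significant figures.
Sliding speed v = 303.8 mm/s = 0.3038 m/s. Distance covered L = v·t = 0.3038 m/s × 107.2 s = 32.57 m.
Hardness H = 109.9 HV × 9.807 MPa/HV = 1078 MPa = 1.078e+09 Pa.
Pad sides 2.306 mm × 1.400 mm = 0.002306 m × 0.001400 m. Contact area A = 0.002306 m × 0.001400 m = 3.228e-06 m².
In SI base units, W = 95.20 N, H = 1.078e+09 Pa, K = 7.283e-06.
Wear volume V = K·W·L/H = 7.283e-06 · 95.20 · 32.57 / 1.078e+09 = 2.095e-11 m³.
Average depth h = V/A = 2.095e-11 / 3.228e-06 = 6.489e-06 m.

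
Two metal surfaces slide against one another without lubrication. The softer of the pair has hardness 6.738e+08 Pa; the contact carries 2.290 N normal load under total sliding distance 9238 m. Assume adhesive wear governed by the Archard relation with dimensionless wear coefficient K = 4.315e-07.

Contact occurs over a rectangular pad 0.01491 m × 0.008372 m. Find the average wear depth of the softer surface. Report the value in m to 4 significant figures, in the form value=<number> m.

All arithmetic carries full float precision, and intermediate values are displayed rounded. Rounded once at the end, at four significant digits.
Contact area A = 0.01491 m × 0.008372 m = 1.248e-04 m².
As SI base values: W = 2.290 N, H = 6.738e+08 Pa, K = 4.315e-07.
Archard relation: V = K·W·L/H = 4.315e-07 · 2.290 · 9238 / 6.738e+08 = 1.355e-11 m³.
Mean wear depth h = V/A = 1.355e-11 / 1.248e-04 = 1.085e-07 m.

value=1.085e-07 m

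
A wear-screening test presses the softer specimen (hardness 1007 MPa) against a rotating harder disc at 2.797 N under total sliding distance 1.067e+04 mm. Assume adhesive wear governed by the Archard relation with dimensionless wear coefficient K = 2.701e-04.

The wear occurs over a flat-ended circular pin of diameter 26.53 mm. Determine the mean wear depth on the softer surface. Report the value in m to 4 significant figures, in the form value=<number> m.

value=1.448e-08 m

The intermediates are shown rounded. All working math runs at full float precision — a single final rounding to four significant figures.
Path length L = 1.067e+04 mm = 10.67 m.
Hardness H = 1007 MPa = 1.007e+09 Pa.
Pin diameter d = 26.53 mm = 0.02653 m. Contact area A = π·d²/4 = π·(0.02653 m)²/4 = 5.528e-04 m².
In SI base units, W = 2.797 N, H = 1.007e+09 Pa, K = 2.701e-04.
By Archard's law, V = K·W·L/H = 2.701e-04 · 2.797 · 10.67 / 1.007e+09 = 8.005e-12 m³.
Mean wear depth h = V/A = 8.005e-12 / 5.528e-04 = 1.448e-08 m.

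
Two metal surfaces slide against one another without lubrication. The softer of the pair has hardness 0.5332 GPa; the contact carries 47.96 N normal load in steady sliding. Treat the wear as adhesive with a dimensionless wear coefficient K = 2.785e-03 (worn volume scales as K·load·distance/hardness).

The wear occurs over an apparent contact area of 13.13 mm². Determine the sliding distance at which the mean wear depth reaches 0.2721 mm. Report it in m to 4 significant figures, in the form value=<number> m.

The intermediates are shown rounded — all working math maintains exact precision; rounded just once to 4 significant digits.
Convert: Hardness H = 0.5332 GPa = 5.332e+08 Pa.
Convert: Contact area A = 13.13 mm² = 1.313e-05 m².
Convert: Depth limit h_lim = 0.2721 mm = 2.721e-04 m.
In SI base units, W = 47.96 N, H = 5.332e+08 Pa, K = 2.785e-03.
Permissible volume V_lim = h_lim·A = 2.721e-04 · 1.313e-05 = 3.573e-09 m³.
Thus life L = V_lim·H/(K·W) = 3.573e-09 · 5.332e+08 / (2.785e-03 · 47.96) = 14.26 m.

value=14.26 m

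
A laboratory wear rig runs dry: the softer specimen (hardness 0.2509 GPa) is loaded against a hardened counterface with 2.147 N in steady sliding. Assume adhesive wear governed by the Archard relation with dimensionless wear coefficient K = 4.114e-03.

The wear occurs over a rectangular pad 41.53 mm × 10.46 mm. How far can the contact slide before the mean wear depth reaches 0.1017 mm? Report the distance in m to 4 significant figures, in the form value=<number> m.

All working math runs at exact precision. The intermediates are printed rounded, and a lone final rounding to 4 significant digits.
Convert: Hardness H = 0.2509 GPa = 2.509e+08 Pa.
Convert: Pad sides 41.53 mm × 10.46 mm = 0.04153 m × 0.01046 m. Contact area A = 0.04153 m × 0.01046 m = 4.344e-04 m².
Convert: Depth limit h_lim = 0.1017 mm = 1.017e-04 m.
Collected in SI base units: W = 2.147 N, H = 2.509e+08 Pa, K = 4.114e-03.
Limit volume V_lim = h_lim·A = 1.017e-04 · 4.344e-04 = 4.418e-08 m³.
So the life L = V_lim·H/(K·W) = 4.418e-08 · 2.509e+08 / (4.114e-03 · 2.147) = 1255 m.

value=1255 m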